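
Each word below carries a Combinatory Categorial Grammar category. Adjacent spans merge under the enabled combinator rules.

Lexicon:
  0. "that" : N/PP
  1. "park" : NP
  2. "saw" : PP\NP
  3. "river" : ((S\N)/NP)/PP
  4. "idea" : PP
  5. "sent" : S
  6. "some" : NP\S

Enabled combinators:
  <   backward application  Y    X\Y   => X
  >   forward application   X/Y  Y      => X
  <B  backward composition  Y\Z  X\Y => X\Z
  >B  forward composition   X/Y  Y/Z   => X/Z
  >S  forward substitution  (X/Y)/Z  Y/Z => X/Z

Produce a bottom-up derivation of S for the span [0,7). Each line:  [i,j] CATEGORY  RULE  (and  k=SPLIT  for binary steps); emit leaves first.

[0,1] N/PP  lex  "that"
[1,2] NP  lex  "park"
[2,3] PP\NP  lex  "saw"
[1,3] PP  <  k=2
[0,3] N  >  k=1
[3,4] ((S\N)/NP)/PP  lex  "river"
[4,5] PP  lex  "idea"
[3,5] (S\N)/NP  >  k=4
[5,6] S  lex  "sent"
[6,7] NP\S  lex  "some"
[5,7] NP  <  k=6
[3,7] S\N  >  k=5
[0,7] S  <  k=3

[0,7] S   <
  [0,3] N   >
    [0,1] "that" : N/PP
    [1,3] PP   <
      [1,2] "park" : NP
      [2,3] "saw" : PP\NP
  [3,7] S\N   >
    [3,5] (S\N)/NP   >
      [3,4] "river" : ((S\N)/NP)/PP
      [4,5] "idea" : PP
    [5,7] NP   <
      [5,6] "sent" : S
      [6,7] "some" : NP\S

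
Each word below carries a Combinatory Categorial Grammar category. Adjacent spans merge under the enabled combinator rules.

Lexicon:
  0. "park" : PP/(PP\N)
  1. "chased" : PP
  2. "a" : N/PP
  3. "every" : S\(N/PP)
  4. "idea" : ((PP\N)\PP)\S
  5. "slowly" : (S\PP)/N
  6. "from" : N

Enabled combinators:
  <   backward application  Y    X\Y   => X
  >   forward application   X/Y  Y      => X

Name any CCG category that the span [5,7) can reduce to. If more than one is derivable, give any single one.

[0,7] S   <
  [0,5] PP   >
    [0,1] "park" : PP/(PP\N)
    [1,5] PP\N   <
      [1,2] "chased" : PP
      [2,5] (PP\N)\PP   <
        [2,4] S   <
          [2,3] "a" : N/PP
          [3,4] "every" : S\(N/PP)
        [4,5] "idea" : ((PP\N)\PP)\S
  [5,7] S\PP   >
    [5,6] "slowly" : (S\PP)/N
    [6,7] "from" : N

S\PP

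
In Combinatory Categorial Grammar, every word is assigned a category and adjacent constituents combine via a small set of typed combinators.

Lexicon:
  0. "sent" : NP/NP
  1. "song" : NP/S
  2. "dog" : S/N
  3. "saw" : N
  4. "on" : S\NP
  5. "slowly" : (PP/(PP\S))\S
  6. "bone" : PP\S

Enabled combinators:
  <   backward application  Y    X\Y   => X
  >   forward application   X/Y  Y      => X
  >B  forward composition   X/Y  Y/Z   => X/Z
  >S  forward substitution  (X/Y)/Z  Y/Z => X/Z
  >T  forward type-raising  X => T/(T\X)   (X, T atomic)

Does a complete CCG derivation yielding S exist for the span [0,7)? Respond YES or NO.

NP/NP NP/S S/N N S\NP (PP/(PP\S))\S PP\S
CKY chart[0,7] = {N/(N\PP), NP/(NP\PP), PP, PP/(PP\PP), S/(S\PP)}; S ∉ chart

NO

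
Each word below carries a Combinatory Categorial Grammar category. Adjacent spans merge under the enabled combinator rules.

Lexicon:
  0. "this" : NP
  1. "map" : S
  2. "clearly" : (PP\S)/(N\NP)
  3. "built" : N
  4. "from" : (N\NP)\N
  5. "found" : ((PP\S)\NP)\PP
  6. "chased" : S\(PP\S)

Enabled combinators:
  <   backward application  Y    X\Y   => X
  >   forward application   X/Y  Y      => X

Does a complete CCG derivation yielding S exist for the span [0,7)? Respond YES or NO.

[0,7] S   <
  [0,6] PP\S   <
    [0,1] "this" : NP
    [1,6] (PP\S)\NP   <
      [1,5] PP   <
        [1,2] "map" : S
        [2,5] PP\S   >
          [2,3] "clearly" : (PP\S)/(N\NP)
          [3,5] N\NP   <
            [3,4] "built" : N
            [4,5] "from" : (N\NP)\N
      [5,6] "found" : ((PP\S)\NP)\PP
  [6,7] "chased" : S\(PP\S)

YES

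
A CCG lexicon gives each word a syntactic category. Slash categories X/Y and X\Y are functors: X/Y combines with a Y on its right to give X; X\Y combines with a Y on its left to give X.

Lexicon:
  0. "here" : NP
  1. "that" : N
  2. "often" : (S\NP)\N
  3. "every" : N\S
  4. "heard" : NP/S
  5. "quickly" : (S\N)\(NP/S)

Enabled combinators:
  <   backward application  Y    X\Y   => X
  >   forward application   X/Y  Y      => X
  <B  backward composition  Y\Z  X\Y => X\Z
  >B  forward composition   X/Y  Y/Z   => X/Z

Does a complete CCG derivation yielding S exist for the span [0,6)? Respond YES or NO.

[0,6] S   <
  [0,1] "here" : NP
  [1,6] S\NP   <B
    [1,3] S\NP   <
      [1,2] "that" : N
      [2,3] "often" : (S\NP)\N
    [3,6] S\S   <B
      [3,4] "every" : N\S
      [4,6] S\N   <
        [4,5] "heard" : NP/S
        [5,6] "quickly" : (S\N)\(NP/S)

YES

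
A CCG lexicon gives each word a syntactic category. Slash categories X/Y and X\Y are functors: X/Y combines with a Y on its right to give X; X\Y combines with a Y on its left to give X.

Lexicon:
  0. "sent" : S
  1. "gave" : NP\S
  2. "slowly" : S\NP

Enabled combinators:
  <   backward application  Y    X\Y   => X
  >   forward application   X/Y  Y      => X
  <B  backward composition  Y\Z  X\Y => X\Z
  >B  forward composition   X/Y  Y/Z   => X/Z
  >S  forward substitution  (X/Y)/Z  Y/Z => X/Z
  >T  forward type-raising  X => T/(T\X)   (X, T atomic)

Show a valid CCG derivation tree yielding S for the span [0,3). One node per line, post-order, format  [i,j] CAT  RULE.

[0,1] S  lex  "sent"
[0,1] NP/(NP\S)  >T
[1,2] NP\S  lex  "gave"
[0,2] NP  >  k=1
[2,3] S\NP  lex  "slowly"
[0,3] S  <  k=2

[0,3] S   <
  [0,2] NP   >
    [0,1] NP/(NP\S)   >T
      [0,1] "sent" : S
    [1,2] "gave" : NP\S
  [2,3] "slowly" : S\NP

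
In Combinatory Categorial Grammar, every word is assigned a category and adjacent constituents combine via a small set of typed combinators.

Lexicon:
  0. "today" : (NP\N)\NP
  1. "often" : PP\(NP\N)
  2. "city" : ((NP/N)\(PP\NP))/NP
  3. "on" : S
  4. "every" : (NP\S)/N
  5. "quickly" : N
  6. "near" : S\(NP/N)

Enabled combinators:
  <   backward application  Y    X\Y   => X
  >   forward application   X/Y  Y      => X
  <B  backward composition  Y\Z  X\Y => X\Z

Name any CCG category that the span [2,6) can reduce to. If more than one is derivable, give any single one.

(NP/N)\(PP\NP)

[0,7] S   <
  [0,6] NP/N   <
    [0,2] PP\NP   <B
      [0,1] "today" : (NP\N)\NP
      [1,2] "often" : PP\(NP\N)
    [2,6] (NP/N)\(PP\NP)   >
      [2,3] "city" : ((NP/N)\(PP\NP))/NP
      [3,6] NP   <
        [3,4] "on" : S
        [4,6] NP\S   >
          [4,5] "every" : (NP\S)/N
          [5,6] "quickly" : N
  [6,7] "near" : S\(NP/N)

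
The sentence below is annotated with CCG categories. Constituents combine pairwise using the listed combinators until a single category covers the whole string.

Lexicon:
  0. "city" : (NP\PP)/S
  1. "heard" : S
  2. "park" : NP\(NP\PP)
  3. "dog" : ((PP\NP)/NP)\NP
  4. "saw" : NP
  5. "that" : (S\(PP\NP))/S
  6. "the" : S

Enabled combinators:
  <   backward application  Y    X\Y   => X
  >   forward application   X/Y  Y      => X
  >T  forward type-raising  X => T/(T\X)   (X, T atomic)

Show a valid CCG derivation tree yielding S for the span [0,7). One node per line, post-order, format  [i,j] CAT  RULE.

[0,1] (NP\PP)/S  lex  "city"
[1,2] S  lex  "heard"
[0,2] NP\PP  >  k=1
[2,3] NP\(NP\PP)  lex  "park"
[0,3] NP  <  k=2
[3,4] ((PP\NP)/NP)\NP  lex  "dog"
[0,4] (PP\NP)/NP  <  k=3
[4,5] NP  lex  "saw"
[0,5] PP\NP  >  k=4
[5,6] (S\(PP\NP))/S  lex  "that"
[6,7] S  lex  "the"
[5,7] S\(PP\NP)  >  k=6
[0,7] S  <  k=5

[0,7] S   <
  [0,5] PP\NP   >
    [0,4] (PP\NP)/NP   <
      [0,3] NP   <
        [0,2] NP\PP   >
          [0,1] "city" : (NP\PP)/S
          [1,2] "heard" : S
        [2,3] "park" : NP\(NP\PP)
      [3,4] "dog" : ((PP\NP)/NP)\NP
    [4,5] "saw" : NP
  [5,7] S\(PP\NP)   >
    [5,6] "that" : (S\(PP\NP))/S
    [6,7] "the" : S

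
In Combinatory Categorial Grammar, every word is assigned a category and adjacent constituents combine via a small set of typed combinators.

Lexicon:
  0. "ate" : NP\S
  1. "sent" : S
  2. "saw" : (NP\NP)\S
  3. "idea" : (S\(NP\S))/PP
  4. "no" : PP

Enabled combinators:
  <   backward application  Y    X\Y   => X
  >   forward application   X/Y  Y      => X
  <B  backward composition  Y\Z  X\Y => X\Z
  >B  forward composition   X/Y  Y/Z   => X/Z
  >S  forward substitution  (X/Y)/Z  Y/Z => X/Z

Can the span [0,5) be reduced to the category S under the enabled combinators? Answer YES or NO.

YES

[0,5] S   <
  [0,3] NP\S   <B
    [0,1] "ate" : NP\S
    [1,3] NP\NP   <
      [1,2] "sent" : S
      [2,3] "saw" : (NP\NP)\S
  [3,5] S\(NP\S)   >
    [3,4] "idea" : (S\(NP\S))/PP
    [4,5] "no" : PP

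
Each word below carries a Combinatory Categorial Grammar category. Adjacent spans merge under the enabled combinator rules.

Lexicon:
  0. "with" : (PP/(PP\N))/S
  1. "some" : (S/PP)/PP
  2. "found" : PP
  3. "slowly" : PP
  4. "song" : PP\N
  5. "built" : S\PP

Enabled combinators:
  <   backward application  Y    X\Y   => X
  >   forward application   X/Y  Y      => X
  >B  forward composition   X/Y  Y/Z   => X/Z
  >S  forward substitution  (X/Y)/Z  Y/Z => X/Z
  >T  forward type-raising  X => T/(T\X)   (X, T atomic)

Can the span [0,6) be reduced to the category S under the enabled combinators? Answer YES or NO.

YES

[0,6] S   <
  [0,5] PP   >
    [0,4] PP/(PP\N)   >
      [0,1] "with" : (PP/(PP\N))/S
      [1,4] S   >
        [1,3] S/PP   >
          [1,2] "some" : (S/PP)/PP
          [2,3] "found" : PP
        [3,4] "slowly" : PP
    [4,5] "song" : PP\N
  [5,6] "built" : S\PP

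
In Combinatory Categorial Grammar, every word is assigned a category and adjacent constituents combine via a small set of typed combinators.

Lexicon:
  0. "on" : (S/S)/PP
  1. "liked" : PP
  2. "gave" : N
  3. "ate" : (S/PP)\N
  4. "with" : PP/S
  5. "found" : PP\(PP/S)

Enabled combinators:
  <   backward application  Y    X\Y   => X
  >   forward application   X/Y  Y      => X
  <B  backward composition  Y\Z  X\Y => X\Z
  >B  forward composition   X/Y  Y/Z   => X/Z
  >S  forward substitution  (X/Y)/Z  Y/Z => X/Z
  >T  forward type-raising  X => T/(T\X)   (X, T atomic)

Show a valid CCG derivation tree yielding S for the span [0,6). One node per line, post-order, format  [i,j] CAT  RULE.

[0,1] (S/S)/PP  lex  "on"
[1,2] PP  lex  "liked"
[0,2] S/S  >  k=1
[2,3] N  lex  "gave"
[3,4] (S/PP)\N  lex  "ate"
[2,4] S/PP  <  k=3
[0,4] S/PP  >B  k=2
[4,5] PP/S  lex  "with"
[5,6] PP\(PP/S)  lex  "found"
[4,6] PP  <  k=5
[0,6] S  >  k=4

[0,6] S   >
  [0,4] S/PP   >B
    [0,2] S/S   >
      [0,1] "on" : (S/S)/PP
      [1,2] "liked" : PP
    [2,4] S/PP   <
      [2,3] "gave" : N
      [3,4] "ate" : (S/PP)\N
  [4,6] PP   <
    [4,5] "with" : PP/S
    [5,6] "found" : PP\(PP/S)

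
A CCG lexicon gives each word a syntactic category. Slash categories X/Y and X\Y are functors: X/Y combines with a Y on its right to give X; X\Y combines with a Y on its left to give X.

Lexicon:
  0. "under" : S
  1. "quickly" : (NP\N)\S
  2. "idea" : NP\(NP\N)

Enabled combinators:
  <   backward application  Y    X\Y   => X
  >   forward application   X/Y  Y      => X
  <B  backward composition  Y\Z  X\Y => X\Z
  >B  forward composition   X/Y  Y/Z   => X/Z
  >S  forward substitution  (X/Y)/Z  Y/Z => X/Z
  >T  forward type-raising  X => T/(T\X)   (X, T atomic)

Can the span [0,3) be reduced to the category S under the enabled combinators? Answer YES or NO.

NO

S (NP\N)\S NP\(NP\N)
CKY chart[0,3] = {N/(N\NP), NP, NP/(NP\NP), PP/(PP\NP), S/(S\NP)}; S ∉ chart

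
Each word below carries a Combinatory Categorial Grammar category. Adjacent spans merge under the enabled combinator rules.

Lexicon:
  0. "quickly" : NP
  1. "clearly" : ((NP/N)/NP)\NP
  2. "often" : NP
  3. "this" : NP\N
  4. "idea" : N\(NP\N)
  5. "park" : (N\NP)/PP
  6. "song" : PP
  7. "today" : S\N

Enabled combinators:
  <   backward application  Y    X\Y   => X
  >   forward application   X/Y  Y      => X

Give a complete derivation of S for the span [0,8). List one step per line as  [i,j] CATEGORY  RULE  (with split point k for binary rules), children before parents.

[0,8] S   <
  [0,7] N   <
    [0,5] NP   >
      [0,3] NP/N   >
        [0,2] (NP/N)/NP   <
          [0,1] "quickly" : NP
          [1,2] "clearly" : ((NP/N)/NP)\NP
        [2,3] "often" : NP
      [3,5] N   <
        [3,4] "this" : NP\N
        [4,5] "idea" : N\(NP\N)
    [5,7] N\NP   >
      [5,6] "park" : (N\NP)/PP
      [6,7] "song" : PP
  [7,8] "today" : S\N

[0,1] NP  lex  "quickly"
[1,2] ((NP/N)/NP)\NP  lex  "clearly"
[0,2] (NP/N)/NP  <  k=1
[2,3] NP  lex  "often"
[0,3] NP/N  >  k=2
[3,4] NP\N  lex  "this"
[4,5] N\(NP\N)  lex  "idea"
[3,5] N  <  k=4
[0,5] NP  >  k=3
[5,6] (N\NP)/PP  lex  "park"
[6,7] PP  lex  "song"
[5,7] N\NP  >  k=6
[0,7] N  <  k=5
[7,8] S\N  lex  "today"
[0,8] S  <  k=7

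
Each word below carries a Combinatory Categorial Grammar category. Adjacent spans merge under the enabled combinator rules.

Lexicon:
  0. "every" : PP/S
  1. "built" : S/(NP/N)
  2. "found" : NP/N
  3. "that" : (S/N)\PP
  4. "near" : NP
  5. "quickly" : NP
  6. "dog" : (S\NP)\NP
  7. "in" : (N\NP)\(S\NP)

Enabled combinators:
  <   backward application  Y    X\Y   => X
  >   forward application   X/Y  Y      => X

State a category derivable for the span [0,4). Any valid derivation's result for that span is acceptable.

[0,8] S   >
  [0,4] S/N   <
    [0,3] PP   >
      [0,1] "every" : PP/S
      [1,3] S   >
        [1,2] "built" : S/(NP/N)
        [2,3] "found" : NP/N
    [3,4] "that" : (S/N)\PP
  [4,8] N   <
    [4,5] "near" : NP
    [5,8] N\NP   <
      [5,7] S\NP   <
        [5,6] "quickly" : NP
        [6,7] "dog" : (S\NP)\NP
      [7,8] "in" : (N\NP)\(S\NP)

S/N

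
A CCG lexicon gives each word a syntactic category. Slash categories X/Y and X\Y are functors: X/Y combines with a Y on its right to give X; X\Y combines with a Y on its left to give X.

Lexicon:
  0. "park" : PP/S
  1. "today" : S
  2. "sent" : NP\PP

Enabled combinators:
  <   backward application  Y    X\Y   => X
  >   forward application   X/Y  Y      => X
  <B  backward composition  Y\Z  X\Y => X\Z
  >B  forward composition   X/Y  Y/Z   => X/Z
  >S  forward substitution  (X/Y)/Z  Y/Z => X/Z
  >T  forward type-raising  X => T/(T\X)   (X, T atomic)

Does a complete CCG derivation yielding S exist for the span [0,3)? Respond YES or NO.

PP/S S NP\PP
CKY chart[0,3] = {N/(N\NP), NP, NP/(NP\NP), PP/(PP\NP), S/(S\NP)}; S ∉ chart

NO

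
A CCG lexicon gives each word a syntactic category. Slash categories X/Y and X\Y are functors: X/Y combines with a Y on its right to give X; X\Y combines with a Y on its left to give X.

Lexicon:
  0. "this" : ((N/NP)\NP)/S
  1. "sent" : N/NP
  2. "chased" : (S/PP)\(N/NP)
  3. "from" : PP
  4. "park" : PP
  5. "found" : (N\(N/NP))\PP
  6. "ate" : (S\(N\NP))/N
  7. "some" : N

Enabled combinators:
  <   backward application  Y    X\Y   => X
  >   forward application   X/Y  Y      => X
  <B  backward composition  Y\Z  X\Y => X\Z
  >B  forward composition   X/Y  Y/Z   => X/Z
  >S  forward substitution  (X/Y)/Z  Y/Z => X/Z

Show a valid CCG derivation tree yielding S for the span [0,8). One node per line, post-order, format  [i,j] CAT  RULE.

[0,1] ((N/NP)\NP)/S  lex  "this"
[1,2] N/NP  lex  "sent"
[2,3] (S/PP)\(N/NP)  lex  "chased"
[1,3] S/PP  <  k=2
[3,4] PP  lex  "from"
[1,4] S  >  k=3
[0,4] (N/NP)\NP  >  k=1
[4,5] PP  lex  "park"
[5,6] (N\(N/NP))\PP  lex  "found"
[4,6] N\(N/NP)  <  k=5
[0,6] N\NP  <B  k=4
[6,7] (S\(N\NP))/N  lex  "ate"
[7,8] N  lex  "some"
[6,8] S\(N\NP)  >  k=7
[0,8] S  <  k=6

[0,8] S   <
  [0,6] N\NP   <B
    [0,4] (N/NP)\NP   >
      [0,1] "this" : ((N/NP)\NP)/S
      [1,4] S   >
        [1,3] S/PP   <
          [1,2] "sent" : N/NP
          [2,3] "chased" : (S/PP)\(N/NP)
        [3,4] "from" : PP
    [4,6] N\(N/NP)   <
      [4,5] "park" : PP
      [5,6] "found" : (N\(N/NP))\PP
  [6,8] S\(N\NP)   >
    [6,7] "ate" : (S\(N\NP))/N
    [7,8] "some" : N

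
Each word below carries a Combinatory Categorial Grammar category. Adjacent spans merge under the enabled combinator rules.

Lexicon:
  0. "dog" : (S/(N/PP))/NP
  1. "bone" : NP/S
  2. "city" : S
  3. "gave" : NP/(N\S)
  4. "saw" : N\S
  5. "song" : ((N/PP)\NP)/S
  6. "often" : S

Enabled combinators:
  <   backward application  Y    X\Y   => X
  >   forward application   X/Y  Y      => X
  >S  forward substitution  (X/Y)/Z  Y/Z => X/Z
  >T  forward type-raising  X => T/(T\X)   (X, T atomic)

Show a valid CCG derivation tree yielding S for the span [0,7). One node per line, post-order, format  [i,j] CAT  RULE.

[0,7] S   >
  [0,3] S/(N/PP)   >
    [0,1] "dog" : (S/(N/PP))/NP
    [1,3] NP   >
      [1,2] "bone" : NP/S
      [2,3] "city" : S
  [3,7] N/PP   <
    [3,5] NP   >
      [3,4] "gave" : NP/(N\S)
      [4,5] "saw" : N\S
    [5,7] (N/PP)\NP   >
      [5,6] "song" : ((N/PP)\NP)/S
      [6,7] "often" : S

[0,1] (S/(N/PP))/NP  lex  "dog"
[1,2] NP/S  lex  "bone"
[2,3] S  lex  "city"
[1,3] NP  >  k=2
[0,3] S/(N/PP)  >  k=1
[3,4] NP/(N\S)  lex  "gave"
[4,5] N\S  lex  "saw"
[3,5] NP  >  k=4
[5,6] ((N/PP)\NP)/S  lex  "song"
[6,7] S  lex  "often"
[5,7] (N/PP)\NP  >  k=6
[3,7] N/PP  <  k=5
[0,7] S  >  k=3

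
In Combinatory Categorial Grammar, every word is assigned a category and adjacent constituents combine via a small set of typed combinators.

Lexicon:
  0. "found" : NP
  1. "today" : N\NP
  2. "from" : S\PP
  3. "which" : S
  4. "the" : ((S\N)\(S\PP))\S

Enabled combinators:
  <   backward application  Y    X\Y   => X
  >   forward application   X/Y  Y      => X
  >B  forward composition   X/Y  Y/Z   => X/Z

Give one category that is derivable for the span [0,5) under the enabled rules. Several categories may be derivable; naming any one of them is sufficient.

[0,5] S   <
  [0,2] N   <
    [0,1] "found" : NP
    [1,2] "today" : N\NP
  [2,5] S\N   <
    [2,3] "from" : S\PP
    [3,5] (S\N)\(S\PP)   <
      [3,4] "which" : S
      [4,5] "the" : ((S\N)\(S\PP))\S

S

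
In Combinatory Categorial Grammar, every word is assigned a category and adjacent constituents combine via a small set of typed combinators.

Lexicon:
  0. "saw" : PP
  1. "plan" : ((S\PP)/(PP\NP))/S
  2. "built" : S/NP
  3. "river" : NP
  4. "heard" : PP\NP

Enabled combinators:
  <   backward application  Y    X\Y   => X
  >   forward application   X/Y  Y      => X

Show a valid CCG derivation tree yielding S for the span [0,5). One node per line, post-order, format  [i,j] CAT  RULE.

[0,5] S   <
  [0,1] "saw" : PP
  [1,5] S\PP   >
    [1,4] (S\PP)/(PP\NP)   >
      [1,2] "plan" : ((S\PP)/(PP\NP))/S
      [2,4] S   >
        [2,3] "built" : S/NP
        [3,4] "river" : NP
    [4,5] "heard" : PP\NP

[0,1] PP  lex  "saw"
[1,2] ((S\PP)/(PP\NP))/S  lex  "plan"
[2,3] S/NP  lex  "built"
[3,4] NP  lex  "river"
[2,4] S  >  k=3
[1,4] (S\PP)/(PP\NP)  >  k=2
[4,5] PP\NP  lex  "heard"
[1,5] S\PP  >  k=4
[0,5] S  <  k=1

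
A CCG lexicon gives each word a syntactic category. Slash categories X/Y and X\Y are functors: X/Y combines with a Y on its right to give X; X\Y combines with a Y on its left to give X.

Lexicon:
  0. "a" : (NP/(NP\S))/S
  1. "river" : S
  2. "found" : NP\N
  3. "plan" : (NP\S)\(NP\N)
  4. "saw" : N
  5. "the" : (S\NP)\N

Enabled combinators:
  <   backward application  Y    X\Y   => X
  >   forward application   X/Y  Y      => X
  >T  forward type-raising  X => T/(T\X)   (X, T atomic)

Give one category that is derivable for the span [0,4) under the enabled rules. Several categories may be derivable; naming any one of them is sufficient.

NP

[0,6] S   <
  [0,4] NP   >
    [0,2] NP/(NP\S)   >
      [0,1] "a" : (NP/(NP\S))/S
      [1,2] "river" : S
    [2,4] NP\S   <
      [2,3] "found" : NP\N
      [3,4] "plan" : (NP\S)\(NP\N)
  [4,6] S\NP   <
    [4,5] "saw" : N
    [5,6] "the" : (S\NP)\N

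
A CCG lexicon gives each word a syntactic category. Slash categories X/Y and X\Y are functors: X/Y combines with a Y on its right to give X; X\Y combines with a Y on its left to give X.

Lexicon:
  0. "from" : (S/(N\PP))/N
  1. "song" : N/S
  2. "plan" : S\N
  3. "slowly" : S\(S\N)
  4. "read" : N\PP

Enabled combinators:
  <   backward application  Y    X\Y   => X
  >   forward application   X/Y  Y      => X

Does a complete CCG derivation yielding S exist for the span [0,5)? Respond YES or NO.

YES

[0,5] S   >
  [0,4] S/(N\PP)   >
    [0,1] "from" : (S/(N\PP))/N
    [1,4] N   >
      [1,2] "song" : N/S
      [2,4] S   <
        [2,3] "plan" : S\N
        [3,4] "slowly" : S\(S\N)
  [4,5] "read" : N\PP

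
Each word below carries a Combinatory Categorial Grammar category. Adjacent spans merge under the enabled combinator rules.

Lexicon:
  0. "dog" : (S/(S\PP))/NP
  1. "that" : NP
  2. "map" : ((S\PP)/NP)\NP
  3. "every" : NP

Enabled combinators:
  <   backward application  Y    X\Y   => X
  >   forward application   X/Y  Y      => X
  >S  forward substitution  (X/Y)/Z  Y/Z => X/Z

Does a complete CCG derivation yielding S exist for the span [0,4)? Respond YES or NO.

[0,4] S   >
  [0,3] S/NP   >S
    [0,1] "dog" : (S/(S\PP))/NP
    [1,3] (S\PP)/NP   <
      [1,2] "that" : NP
      [2,3] "map" : ((S\PP)/NP)\NP
  [3,4] "every" : NP

YES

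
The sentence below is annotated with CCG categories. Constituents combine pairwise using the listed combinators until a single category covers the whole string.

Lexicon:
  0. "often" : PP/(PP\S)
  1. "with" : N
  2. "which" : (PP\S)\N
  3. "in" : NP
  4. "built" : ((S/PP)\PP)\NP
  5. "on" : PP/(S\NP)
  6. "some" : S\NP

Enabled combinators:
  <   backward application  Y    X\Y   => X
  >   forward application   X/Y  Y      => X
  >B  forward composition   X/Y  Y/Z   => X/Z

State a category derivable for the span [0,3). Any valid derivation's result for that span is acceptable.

[0,7] S   >
  [0,5] S/PP   <
    [0,3] PP   >
      [0,1] "often" : PP/(PP\S)
      [1,3] PP\S   <
        [1,2] "with" : N
        [2,3] "which" : (PP\S)\N
    [3,5] (S/PP)\PP   <
      [3,4] "in" : NP
      [4,5] "built" : ((S/PP)\PP)\NP
  [5,7] PP   >
    [5,6] "on" : PP/(S\NP)
    [6,7] "some" : S\NP

PP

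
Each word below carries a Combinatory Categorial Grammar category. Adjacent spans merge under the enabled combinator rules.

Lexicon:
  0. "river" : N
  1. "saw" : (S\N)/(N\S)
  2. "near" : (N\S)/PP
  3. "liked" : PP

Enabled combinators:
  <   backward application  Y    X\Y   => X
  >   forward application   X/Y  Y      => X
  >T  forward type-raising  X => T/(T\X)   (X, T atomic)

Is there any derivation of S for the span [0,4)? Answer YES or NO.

YES

[0,4] S   >
  [0,1] S/(S\N)   >T
    [0,1] "river" : N
  [1,4] S\N   >
    [1,2] "saw" : (S\N)/(N\S)
    [2,4] N\S   >
      [2,3] "near" : (N\S)/PP
      [3,4] "liked" : PP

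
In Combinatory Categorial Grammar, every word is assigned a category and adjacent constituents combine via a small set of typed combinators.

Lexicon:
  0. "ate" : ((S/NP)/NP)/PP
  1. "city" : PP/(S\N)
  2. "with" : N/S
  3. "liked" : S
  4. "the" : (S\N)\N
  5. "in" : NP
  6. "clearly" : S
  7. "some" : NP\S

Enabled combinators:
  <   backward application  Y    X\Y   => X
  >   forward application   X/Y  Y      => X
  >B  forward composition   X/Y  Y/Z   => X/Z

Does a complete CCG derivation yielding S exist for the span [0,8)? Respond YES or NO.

YES

[0,8] S   >
  [0,6] S/NP   >
    [0,5] (S/NP)/NP   >
      [0,1] "ate" : ((S/NP)/NP)/PP
      [1,5] PP   >
        [1,2] "city" : PP/(S\N)
        [2,5] S\N   <
          [2,4] N   >
            [2,3] "with" : N/S
            [3,4] "liked" : S
          [4,5] "the" : (S\N)\N
    [5,6] "in" : NP
  [6,8] NP   <
    [6,7] "clearly" : S
    [7,8] "some" : NP\S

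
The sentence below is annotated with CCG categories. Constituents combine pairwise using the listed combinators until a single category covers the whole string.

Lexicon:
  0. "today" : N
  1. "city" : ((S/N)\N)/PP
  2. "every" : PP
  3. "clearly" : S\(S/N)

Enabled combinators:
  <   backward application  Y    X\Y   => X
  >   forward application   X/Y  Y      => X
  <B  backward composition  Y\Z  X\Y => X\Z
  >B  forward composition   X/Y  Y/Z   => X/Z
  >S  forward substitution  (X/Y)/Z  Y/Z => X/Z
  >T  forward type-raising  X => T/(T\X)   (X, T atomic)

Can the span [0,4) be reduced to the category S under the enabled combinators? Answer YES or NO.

[0,4] S   >
  [0,1] S/(S\N)   >T
    [0,1] "today" : N
  [1,4] S\N   <B
    [1,3] (S/N)\N   >
      [1,2] "city" : ((S/N)\N)/PP
      [2,3] "every" : PP
    [3,4] "clearly" : S\(S/N)

YES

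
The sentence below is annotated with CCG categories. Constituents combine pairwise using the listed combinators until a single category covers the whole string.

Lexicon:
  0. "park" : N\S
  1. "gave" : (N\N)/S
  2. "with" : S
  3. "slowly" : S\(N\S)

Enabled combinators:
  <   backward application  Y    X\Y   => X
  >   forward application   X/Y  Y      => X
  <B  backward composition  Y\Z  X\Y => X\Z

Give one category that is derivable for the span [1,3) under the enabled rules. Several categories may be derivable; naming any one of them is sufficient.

N\N

[0,4] S   <
  [0,3] N\S   <B
    [0,1] "park" : N\S
    [1,3] N\N   >
      [1,2] "gave" : (N\N)/S
      [2,3] "with" : S
  [3,4] "slowly" : S\(N\S)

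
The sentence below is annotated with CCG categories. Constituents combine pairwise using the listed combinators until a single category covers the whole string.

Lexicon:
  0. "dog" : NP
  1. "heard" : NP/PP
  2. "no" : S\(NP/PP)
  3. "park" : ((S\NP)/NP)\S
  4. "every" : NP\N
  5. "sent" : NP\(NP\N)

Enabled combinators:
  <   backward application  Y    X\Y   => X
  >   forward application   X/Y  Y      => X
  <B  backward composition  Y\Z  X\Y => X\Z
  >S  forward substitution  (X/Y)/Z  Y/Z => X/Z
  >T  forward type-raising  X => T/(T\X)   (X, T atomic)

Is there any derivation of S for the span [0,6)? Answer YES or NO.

YES

[0,6] S   >
  [0,1] S/(S\NP)   >T
    [0,1] "dog" : NP
  [1,6] S\NP   >
    [1,4] (S\NP)/NP   <
      [1,3] S   <
        [1,2] "heard" : NP/PP
        [2,3] "no" : S\(NP/PP)
      [3,4] "park" : ((S\NP)/NP)\S
    [4,6] NP   <
      [4,5] "every" : NP\N
      [5,6] "sent" : NP\(NP\N)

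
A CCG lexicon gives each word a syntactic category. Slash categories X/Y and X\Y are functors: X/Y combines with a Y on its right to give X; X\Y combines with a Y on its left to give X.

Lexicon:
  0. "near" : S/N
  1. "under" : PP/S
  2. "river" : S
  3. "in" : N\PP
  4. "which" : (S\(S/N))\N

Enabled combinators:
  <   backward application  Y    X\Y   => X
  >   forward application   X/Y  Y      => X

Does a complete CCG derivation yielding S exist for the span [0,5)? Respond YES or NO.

[0,5] S   <
  [0,1] "near" : S/N
  [1,5] S\(S/N)   <
    [1,4] N   <
      [1,3] PP   >
        [1,2] "under" : PP/S
        [2,3] "river" : S
      [3,4] "in" : N\PP
    [4,5] "which" : (S\(S/N))\N

YES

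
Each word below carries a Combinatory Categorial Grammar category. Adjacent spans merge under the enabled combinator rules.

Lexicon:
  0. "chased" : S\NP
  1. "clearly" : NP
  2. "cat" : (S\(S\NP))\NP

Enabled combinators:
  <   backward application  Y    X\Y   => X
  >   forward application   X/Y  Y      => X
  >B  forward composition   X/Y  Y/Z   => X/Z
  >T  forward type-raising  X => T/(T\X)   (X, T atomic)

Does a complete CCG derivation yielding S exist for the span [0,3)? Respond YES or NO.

YES

[0,3] S   <
  [0,1] "chased" : S\NP
  [1,3] S\(S\NP)   <
    [1,2] "clearly" : NP
    [2,3] "cat" : (S\(S\NP))\NP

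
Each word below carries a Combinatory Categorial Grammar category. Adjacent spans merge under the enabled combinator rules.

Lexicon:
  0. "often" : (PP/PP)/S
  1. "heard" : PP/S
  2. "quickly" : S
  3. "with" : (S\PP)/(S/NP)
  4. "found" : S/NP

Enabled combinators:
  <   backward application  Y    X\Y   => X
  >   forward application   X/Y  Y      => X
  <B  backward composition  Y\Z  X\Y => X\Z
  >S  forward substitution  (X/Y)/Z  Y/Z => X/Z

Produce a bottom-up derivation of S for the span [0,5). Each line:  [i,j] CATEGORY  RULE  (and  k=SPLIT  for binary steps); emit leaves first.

[0,1] (PP/PP)/S  lex  "often"
[1,2] PP/S  lex  "heard"
[0,2] PP/S  >S  k=1
[2,3] S  lex  "quickly"
[0,3] PP  >  k=2
[3,4] (S\PP)/(S/NP)  lex  "with"
[4,5] S/NP  lex  "found"
[3,5] S\PP  >  k=4
[0,5] S  <  k=3

[0,5] S   <
  [0,3] PP   >
    [0,2] PP/S   >S
      [0,1] "often" : (PP/PP)/S
      [1,2] "heard" : PP/S
    [2,3] "quickly" : S
  [3,5] S\PP   >
    [3,4] "with" : (S\PP)/(S/NP)
    [4,5] "found" : S/NP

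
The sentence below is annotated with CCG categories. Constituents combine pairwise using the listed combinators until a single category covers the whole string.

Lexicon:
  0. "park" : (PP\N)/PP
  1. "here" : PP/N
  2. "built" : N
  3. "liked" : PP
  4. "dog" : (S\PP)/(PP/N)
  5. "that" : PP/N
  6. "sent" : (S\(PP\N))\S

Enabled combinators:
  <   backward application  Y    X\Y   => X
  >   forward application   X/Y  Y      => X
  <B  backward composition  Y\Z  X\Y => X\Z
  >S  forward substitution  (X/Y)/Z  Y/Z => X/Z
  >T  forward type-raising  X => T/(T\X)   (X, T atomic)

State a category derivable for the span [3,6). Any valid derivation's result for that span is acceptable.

[0,7] S   <
  [0,3] PP\N   >
    [0,1] "park" : (PP\N)/PP
    [1,3] PP   >
      [1,2] "here" : PP/N
      [2,3] "built" : N
  [3,7] S\(PP\N)   <
    [3,6] S   <
      [3,4] "liked" : PP
      [4,6] S\PP   >
        [4,5] "dog" : (S\PP)/(PP/N)
        [5,6] "that" : PP/N
    [6,7] "sent" : (S\(PP\N))\S

S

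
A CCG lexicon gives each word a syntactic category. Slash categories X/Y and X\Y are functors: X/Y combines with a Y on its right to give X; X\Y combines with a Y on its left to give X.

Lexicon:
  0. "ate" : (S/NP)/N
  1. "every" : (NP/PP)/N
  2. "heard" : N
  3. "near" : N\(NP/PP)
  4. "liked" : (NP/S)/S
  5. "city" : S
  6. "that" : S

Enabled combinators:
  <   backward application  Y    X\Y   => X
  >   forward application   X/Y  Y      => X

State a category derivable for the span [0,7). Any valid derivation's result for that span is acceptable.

[0,7] S   >
  [0,4] S/NP   >
    [0,1] "ate" : (S/NP)/N
    [1,4] N   <
      [1,3] NP/PP   >
        [1,2] "every" : (NP/PP)/N
        [2,3] "heard" : N
      [3,4] "near" : N\(NP/PP)
  [4,7] NP   >
    [4,6] NP/S   >
      [4,5] "liked" : (NP/S)/S
      [5,6] "city" : S
    [6,7] "that" : S

S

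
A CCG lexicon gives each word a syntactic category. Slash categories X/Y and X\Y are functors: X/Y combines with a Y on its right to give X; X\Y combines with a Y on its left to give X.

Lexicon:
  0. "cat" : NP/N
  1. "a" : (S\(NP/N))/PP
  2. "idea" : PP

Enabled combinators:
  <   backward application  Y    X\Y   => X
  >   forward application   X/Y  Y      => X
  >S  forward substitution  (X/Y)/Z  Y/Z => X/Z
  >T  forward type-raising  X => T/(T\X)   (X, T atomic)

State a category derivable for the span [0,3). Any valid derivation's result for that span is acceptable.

[0,3] S   <
  [0,1] "cat" : NP/N
  [1,3] S\(NP/N)   >
    [1,2] "a" : (S\(NP/N))/PP
    [2,3] "idea" : PP

S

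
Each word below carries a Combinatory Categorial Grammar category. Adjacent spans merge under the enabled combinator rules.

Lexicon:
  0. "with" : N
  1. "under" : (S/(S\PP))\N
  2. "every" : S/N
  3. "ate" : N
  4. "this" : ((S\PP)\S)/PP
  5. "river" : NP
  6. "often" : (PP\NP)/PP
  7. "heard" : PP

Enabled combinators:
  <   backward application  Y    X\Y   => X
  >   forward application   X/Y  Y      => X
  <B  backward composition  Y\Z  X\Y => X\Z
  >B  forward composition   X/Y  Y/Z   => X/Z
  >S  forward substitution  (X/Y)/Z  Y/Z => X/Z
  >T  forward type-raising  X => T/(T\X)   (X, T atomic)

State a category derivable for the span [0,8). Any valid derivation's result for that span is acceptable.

[0,8] S   >
  [0,2] S/(S\PP)   <
    [0,1] "with" : N
    [1,2] "under" : (S/(S\PP))\N
  [2,8] S\PP   <
    [2,4] S   >
      [2,3] "every" : S/N
      [3,4] "ate" : N
    [4,8] (S\PP)\S   >
      [4,5] "this" : ((S\PP)\S)/PP
      [5,8] PP   <
        [5,6] "river" : NP
        [6,8] PP\NP   >
          [6,7] "often" : (PP\NP)/PP
          [7,8] "heard" : PP

S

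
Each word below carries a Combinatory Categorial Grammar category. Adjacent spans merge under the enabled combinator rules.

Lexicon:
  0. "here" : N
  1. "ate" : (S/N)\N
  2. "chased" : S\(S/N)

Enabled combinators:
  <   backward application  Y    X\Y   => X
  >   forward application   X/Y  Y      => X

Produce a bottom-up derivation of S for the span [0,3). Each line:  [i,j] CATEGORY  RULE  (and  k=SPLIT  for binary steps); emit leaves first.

[0,3] S   <
  [0,2] S/N   <
    [0,1] "here" : N
    [1,2] "ate" : (S/N)\N
  [2,3] "chased" : S\(S/N)

[0,1] N  lex  "here"
[1,2] (S/N)\N  lex  "ate"
[0,2] S/N  <  k=1
[2,3] S\(S/N)  lex  "chased"
[0,3] S  <  k=2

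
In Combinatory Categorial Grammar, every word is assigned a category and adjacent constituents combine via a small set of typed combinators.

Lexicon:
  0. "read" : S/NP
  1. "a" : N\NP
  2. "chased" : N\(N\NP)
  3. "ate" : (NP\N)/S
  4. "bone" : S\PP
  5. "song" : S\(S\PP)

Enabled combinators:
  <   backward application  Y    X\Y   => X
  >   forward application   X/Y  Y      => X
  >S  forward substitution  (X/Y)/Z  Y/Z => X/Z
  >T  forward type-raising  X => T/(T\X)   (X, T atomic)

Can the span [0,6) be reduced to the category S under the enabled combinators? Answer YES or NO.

[0,6] S   >
  [0,1] "read" : S/NP
  [1,6] NP   <
    [1,3] N   <
      [1,2] "a" : N\NP
      [2,3] "chased" : N\(N\NP)
    [3,6] NP\N   >
      [3,4] "ate" : (NP\N)/S
      [4,6] S   <
        [4,5] "bone" : S\PP
        [5,6] "song" : S\(S\PP)

YES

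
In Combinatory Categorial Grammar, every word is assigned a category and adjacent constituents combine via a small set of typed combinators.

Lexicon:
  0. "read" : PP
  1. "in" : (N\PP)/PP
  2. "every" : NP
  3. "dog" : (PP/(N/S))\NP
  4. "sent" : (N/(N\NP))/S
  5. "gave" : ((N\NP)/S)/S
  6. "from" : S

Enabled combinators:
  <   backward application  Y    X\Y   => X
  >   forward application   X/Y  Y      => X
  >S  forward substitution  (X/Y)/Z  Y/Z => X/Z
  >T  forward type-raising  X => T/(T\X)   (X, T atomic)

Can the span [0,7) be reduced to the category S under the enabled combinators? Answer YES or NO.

PP (N\PP)/PP NP (PP/(N/S))\NP (N/(N\NP))/S ((N\NP)/S)/S S
CKY chart[0,7] = {N, N/(N\N), NP/(NP\N), PP/(PP\N), S/(S\N)}; S ∉ chart

NO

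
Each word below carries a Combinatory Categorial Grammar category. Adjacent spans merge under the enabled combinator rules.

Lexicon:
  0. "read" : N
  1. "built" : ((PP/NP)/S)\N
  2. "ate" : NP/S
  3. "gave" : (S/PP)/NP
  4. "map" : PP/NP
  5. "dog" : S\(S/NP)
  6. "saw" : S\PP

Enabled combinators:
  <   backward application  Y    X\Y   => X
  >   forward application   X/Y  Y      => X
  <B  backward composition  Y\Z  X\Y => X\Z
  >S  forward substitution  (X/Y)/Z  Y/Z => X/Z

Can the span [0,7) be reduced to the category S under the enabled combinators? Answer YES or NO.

YES

[0,7] S   <
  [0,6] PP   >
    [0,3] PP/S   >S
      [0,2] (PP/NP)/S   <
        [0,1] "read" : N
        [1,2] "built" : ((PP/NP)/S)\N
      [2,3] "ate" : NP/S
    [3,6] S   <
      [3,5] S/NP   >S
        [3,4] "gave" : (S/PP)/NP
        [4,5] "map" : PP/NP
      [5,6] "dog" : S\(S/NP)
  [6,7] "saw" : S\PP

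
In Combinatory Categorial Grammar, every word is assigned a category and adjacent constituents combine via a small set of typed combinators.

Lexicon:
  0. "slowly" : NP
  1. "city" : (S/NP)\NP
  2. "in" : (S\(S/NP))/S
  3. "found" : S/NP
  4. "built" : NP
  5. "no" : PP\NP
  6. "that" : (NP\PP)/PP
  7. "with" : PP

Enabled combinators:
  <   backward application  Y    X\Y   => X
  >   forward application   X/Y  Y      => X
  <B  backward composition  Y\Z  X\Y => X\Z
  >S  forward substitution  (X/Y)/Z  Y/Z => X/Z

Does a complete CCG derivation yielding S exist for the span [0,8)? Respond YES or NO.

YES

[0,8] S   <
  [0,2] S/NP   <
    [0,1] "slowly" : NP
    [1,2] "city" : (S/NP)\NP
  [2,8] S\(S/NP)   >
    [2,3] "in" : (S\(S/NP))/S
    [3,8] S   >
      [3,4] "found" : S/NP
      [4,8] NP   <
        [4,6] PP   <
          [4,5] "built" : NP
          [5,6] "no" : PP\NP
        [6,8] NP\PP   >
          [6,7] "that" : (NP\PP)/PP
          [7,8] "with" : PP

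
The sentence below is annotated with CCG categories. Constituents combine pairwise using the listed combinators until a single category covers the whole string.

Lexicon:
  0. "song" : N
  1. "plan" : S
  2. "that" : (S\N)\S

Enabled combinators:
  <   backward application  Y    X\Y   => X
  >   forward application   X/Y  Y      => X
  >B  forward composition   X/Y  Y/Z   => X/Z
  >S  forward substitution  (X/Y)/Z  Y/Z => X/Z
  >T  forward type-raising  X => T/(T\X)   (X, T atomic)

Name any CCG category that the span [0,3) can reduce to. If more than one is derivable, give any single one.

S

[0,3] S   >
  [0,1] S/(S\N)   >T
    [0,1] "song" : N
  [1,3] S\N   <
    [1,2] "plan" : S
    [2,3] "that" : (S\N)\S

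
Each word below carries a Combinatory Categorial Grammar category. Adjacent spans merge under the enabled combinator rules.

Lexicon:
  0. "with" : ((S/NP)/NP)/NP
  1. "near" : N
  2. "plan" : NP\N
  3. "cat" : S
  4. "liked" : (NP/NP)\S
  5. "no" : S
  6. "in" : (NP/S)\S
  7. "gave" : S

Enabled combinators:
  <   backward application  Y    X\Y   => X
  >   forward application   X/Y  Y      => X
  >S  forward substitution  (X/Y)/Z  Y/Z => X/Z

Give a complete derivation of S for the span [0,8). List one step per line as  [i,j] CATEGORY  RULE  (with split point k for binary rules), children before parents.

[0,8] S   >
  [0,5] S/NP   >S
    [0,3] (S/NP)/NP   >
      [0,1] "with" : ((S/NP)/NP)/NP
      [1,3] NP   <
        [1,2] "near" : N
        [2,3] "plan" : NP\N
    [3,5] NP/NP   <
      [3,4] "cat" : S
      [4,5] "liked" : (NP/NP)\S
  [5,8] NP   >
    [5,7] NP/S   <
      [5,6] "no" : S
      [6,7] "in" : (NP/S)\S
    [7,8] "gave" : S

[0,1] ((S/NP)/NP)/NP  lex  "with"
[1,2] N  lex  "near"
[2,3] NP\N  lex  "plan"
[1,3] NP  <  k=2
[0,3] (S/NP)/NP  >  k=1
[3,4] S  lex  "cat"
[4,5] (NP/NP)\S  lex  "liked"
[3,5] NP/NP  <  k=4
[0,5] S/NP  >S  k=3
[5,6] S  lex  "no"
[6,7] (NP/S)\S  lex  "in"
[5,7] NP/S  <  k=6
[7,8] S  lex  "gave"
[5,8] NP  >  k=7
[0,8] S  >  k=5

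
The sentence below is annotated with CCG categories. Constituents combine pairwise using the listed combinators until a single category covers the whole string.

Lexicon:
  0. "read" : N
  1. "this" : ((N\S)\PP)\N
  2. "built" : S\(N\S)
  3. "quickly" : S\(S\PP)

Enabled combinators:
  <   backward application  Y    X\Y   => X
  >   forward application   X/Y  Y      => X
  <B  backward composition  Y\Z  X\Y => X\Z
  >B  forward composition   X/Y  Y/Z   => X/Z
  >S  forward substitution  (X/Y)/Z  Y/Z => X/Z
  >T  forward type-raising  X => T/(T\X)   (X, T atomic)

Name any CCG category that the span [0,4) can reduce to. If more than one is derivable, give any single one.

S

[0,4] S   <
  [0,3] S\PP   <B
    [0,2] (N\S)\PP   <
      [0,1] "read" : N
      [1,2] "this" : ((N\S)\PP)\N
    [2,3] "built" : S\(N\S)
  [3,4] "quickly" : S\(S\PP)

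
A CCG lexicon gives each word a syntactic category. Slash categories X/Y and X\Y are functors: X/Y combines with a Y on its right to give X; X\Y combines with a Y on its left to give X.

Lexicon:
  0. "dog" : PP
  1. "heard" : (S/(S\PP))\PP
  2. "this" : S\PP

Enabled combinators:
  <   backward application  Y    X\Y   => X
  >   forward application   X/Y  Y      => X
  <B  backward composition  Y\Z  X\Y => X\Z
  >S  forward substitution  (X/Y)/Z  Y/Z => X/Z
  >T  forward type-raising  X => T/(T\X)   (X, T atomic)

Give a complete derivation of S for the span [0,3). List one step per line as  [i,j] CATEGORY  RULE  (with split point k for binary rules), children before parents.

[0,3] S   >
  [0,2] S/(S\PP)   <
    [0,1] "dog" : PP
    [1,2] "heard" : (S/(S\PP))\PP
  [2,3] "this" : S\PP

[0,1] PP  lex  "dog"
[1,2] (S/(S\PP))\PP  lex  "heard"
[0,2] S/(S\PP)  <  k=1
[2,3] S\PP  lex  "this"
[0,3] S  >  k=2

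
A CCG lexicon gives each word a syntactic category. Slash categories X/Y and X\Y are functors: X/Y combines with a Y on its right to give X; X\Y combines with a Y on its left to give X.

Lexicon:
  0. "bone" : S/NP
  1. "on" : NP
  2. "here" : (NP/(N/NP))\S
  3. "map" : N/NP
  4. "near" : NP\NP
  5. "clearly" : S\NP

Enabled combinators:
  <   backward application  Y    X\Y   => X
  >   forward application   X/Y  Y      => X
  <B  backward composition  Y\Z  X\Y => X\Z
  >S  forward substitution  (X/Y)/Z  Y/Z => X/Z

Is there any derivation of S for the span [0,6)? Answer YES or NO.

[0,6] S   <
  [0,4] NP   >
    [0,3] NP/(N/NP)   <
      [0,2] S   >
        [0,1] "bone" : S/NP
        [1,2] "on" : NP
      [2,3] "here" : (NP/(N/NP))\S
    [3,4] "map" : N/NP
  [4,6] S\NP   <B
    [4,5] "near" : NP\NP
    [5,6] "clearly" : S\NP

YES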